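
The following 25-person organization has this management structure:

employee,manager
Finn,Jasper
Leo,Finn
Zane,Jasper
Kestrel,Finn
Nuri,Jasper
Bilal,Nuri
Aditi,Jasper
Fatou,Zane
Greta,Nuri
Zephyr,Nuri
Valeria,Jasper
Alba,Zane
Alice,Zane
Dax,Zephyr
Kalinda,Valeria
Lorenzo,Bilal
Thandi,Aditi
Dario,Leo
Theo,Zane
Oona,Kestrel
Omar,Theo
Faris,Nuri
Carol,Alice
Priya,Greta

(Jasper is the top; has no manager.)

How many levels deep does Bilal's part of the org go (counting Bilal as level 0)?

1

The longest chain under Bilal runs Bilal → Lorenzo, which is 1 level below Bilal.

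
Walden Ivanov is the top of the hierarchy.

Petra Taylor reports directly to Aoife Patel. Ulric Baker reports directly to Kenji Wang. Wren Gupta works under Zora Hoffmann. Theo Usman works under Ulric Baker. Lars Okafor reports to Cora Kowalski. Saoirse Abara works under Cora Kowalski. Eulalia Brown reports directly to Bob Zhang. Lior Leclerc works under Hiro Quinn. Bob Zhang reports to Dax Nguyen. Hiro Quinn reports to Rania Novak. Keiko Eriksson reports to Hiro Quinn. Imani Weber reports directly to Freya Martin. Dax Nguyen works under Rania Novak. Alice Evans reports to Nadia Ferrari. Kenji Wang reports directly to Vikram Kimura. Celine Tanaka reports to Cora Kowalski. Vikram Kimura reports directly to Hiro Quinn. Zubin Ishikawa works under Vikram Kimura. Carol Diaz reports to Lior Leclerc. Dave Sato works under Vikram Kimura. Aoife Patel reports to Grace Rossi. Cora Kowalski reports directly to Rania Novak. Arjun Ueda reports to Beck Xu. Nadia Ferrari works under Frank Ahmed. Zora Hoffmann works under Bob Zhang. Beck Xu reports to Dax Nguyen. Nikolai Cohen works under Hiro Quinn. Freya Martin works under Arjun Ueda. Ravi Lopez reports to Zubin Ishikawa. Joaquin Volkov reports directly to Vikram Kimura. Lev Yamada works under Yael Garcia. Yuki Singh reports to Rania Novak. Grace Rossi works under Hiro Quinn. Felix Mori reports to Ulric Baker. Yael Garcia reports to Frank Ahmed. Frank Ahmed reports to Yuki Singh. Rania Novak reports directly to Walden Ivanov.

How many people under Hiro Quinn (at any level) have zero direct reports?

The people in Hiro Quinn's organization with no one reporting to them are Keiko Eriksson, Petra Taylor, Nikolai Cohen, Dave Sato, Joaquin Volkov, Ravi Lopez, Felix Mori, Theo Usman, Carol Diaz. That is 9.

9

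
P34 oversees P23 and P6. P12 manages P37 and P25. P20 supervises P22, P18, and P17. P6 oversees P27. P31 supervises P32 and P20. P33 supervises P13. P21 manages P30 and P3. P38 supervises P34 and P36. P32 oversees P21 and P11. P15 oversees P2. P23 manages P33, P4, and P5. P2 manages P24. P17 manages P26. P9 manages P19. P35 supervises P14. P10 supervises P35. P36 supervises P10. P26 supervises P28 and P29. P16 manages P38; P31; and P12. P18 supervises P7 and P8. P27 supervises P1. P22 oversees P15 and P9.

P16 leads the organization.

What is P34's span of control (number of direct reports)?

2

P34 directly manages P23, P6. That is 2 direct reports.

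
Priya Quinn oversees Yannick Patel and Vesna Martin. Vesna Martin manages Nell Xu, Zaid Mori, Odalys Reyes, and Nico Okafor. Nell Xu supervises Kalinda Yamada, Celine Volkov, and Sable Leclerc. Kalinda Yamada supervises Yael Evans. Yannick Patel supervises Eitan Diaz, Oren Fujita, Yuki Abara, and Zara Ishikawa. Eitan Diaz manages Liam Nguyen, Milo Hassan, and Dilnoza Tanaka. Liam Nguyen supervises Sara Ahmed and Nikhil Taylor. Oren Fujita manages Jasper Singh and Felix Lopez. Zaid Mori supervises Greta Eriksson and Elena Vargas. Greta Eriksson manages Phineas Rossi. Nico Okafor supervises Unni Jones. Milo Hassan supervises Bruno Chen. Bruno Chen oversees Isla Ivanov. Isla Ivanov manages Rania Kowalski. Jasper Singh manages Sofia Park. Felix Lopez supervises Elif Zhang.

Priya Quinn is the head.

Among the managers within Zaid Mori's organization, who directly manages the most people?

Direct-report counts within Zaid Mori's organization: Zaid Mori has 2; Greta Eriksson has 1. The largest is 2, held by Zaid Mori.

Zaid Mori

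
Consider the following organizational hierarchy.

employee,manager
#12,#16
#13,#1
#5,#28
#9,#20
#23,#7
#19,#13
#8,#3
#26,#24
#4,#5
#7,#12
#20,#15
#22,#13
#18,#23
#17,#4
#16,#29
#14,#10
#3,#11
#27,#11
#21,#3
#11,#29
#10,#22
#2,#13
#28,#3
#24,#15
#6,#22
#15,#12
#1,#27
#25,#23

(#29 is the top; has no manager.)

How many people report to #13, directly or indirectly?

6

#13 directly manages #22, #19, #2. Under #22: #10, #14, #6 (3). #19 has no reports. #2 has no reports. So #13's organization is 3 direct reports plus everyone under them: 4 + 1 + 1 = 6.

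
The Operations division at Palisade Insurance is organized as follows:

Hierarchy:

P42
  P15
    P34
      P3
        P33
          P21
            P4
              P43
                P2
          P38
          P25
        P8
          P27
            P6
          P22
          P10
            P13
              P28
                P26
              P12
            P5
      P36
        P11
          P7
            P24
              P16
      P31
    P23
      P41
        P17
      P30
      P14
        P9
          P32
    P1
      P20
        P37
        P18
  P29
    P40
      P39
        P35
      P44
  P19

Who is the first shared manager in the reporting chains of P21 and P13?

P3

P21's chain of managers is P33, P3, P34, P15, P42. P13's chain of managers is P10, P8, P3, P34, P15, P42. The first manager that appears in both chains is P3.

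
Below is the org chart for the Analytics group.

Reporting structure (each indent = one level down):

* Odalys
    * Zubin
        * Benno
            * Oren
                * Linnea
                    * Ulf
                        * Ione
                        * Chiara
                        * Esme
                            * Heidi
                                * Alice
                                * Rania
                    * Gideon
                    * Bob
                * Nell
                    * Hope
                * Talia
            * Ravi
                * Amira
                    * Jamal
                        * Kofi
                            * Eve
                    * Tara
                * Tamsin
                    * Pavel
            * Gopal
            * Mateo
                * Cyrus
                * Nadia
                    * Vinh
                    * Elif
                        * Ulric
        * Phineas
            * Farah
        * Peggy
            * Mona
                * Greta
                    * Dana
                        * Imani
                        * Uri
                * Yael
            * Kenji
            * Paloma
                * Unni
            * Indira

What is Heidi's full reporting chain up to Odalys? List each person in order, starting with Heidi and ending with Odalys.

Heidi -> Esme -> Ulf -> Linnea -> Oren -> Benno -> Zubin -> Odalys

Heidi reports to Esme. Esme reports to Ulf. Ulf reports to Linnea. Linnea reports to Oren. Oren reports to Benno. Benno reports to Zubin. Zubin reports to Odalys. Odalys is at the top.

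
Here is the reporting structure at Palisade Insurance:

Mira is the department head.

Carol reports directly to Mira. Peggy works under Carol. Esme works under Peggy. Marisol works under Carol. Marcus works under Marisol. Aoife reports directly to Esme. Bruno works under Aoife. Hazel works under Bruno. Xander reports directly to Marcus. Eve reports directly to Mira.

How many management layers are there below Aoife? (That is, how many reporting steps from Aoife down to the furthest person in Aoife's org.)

The longest chain under Aoife runs Aoife → Bruno → Hazel, which is 2 levels below Aoife.

2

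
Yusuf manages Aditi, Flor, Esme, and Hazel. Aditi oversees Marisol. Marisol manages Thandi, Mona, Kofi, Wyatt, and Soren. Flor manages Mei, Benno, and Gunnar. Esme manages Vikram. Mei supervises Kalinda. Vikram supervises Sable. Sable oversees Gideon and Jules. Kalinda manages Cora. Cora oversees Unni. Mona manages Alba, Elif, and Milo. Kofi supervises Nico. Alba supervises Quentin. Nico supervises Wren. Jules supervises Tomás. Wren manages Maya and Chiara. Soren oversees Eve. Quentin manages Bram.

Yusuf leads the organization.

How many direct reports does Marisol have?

5

Marisol directly manages Thandi, Mona, Kofi, Wyatt, Soren. That is 5 direct reports.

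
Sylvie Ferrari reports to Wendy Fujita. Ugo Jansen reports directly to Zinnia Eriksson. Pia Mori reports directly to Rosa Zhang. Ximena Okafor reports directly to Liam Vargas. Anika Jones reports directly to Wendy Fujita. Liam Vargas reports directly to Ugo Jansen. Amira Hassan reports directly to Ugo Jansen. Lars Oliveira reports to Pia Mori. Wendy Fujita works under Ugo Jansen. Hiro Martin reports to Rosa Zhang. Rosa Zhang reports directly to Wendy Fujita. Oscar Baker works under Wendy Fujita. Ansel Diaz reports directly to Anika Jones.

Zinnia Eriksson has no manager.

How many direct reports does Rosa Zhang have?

Rosa Zhang directly manages Pia Mori, Hiro Martin. That is 2 direct reports.

2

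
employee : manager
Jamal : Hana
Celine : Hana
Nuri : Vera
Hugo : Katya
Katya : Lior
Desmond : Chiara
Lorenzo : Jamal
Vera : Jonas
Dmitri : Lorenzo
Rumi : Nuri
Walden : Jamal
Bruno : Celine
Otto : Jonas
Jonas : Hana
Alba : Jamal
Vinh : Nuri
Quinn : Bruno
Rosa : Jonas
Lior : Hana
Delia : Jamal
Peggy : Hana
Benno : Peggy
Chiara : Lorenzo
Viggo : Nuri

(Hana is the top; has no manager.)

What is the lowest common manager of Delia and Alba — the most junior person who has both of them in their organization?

Jamal

Delia's chain of managers is Jamal, Hana. Alba's chain of managers is Jamal, Hana. The first manager that appears in both chains is Jamal.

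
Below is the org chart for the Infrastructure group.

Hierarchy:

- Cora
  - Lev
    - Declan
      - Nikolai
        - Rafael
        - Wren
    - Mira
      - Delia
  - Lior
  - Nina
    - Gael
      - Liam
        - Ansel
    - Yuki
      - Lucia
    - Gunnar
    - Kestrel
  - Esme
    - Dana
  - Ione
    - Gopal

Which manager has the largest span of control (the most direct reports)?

Direct-report counts: Cora has 5; Ione has 1; Esme has 1; Nina has 4; Yuki has 1; Gael has 1; Liam has 1; Lev has 2; Mira has 1; Declan has 1; Nikolai has 2. The largest is 5, held by Cora.

Cora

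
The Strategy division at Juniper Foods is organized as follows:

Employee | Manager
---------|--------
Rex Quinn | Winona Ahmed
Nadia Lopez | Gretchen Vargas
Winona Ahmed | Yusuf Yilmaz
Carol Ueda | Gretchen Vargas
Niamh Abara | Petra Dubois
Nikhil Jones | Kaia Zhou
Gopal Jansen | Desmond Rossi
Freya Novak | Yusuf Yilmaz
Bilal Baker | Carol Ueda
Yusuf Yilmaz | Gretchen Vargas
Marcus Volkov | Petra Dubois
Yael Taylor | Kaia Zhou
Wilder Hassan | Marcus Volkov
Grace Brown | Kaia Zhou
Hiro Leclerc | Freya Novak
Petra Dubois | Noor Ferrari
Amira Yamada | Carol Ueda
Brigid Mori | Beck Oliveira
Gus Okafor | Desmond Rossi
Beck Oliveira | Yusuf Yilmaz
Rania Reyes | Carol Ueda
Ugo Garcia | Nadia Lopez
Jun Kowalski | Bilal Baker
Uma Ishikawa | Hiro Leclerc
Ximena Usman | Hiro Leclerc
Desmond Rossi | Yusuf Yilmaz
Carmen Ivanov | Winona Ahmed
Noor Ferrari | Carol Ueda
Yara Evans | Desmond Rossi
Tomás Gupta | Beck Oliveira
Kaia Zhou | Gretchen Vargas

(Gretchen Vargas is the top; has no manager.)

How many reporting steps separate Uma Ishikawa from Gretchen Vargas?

Chain from Uma Ishikawa up to Gretchen Vargas: Uma Ishikawa → Hiro Leclerc → Freya Novak → Yusuf Yilmaz → Gretchen Vargas. That is 4 steps up, so Uma Ishikawa is 4 levels below Gretchen Vargas.

4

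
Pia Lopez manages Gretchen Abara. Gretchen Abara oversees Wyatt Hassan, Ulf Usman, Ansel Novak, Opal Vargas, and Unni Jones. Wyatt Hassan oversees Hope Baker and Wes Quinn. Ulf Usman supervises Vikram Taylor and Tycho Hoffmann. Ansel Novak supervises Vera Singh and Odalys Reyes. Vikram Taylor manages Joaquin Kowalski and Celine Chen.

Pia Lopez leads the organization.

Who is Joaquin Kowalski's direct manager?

Vikram Taylor

Joaquin Kowalski reports directly to Vikram Taylor.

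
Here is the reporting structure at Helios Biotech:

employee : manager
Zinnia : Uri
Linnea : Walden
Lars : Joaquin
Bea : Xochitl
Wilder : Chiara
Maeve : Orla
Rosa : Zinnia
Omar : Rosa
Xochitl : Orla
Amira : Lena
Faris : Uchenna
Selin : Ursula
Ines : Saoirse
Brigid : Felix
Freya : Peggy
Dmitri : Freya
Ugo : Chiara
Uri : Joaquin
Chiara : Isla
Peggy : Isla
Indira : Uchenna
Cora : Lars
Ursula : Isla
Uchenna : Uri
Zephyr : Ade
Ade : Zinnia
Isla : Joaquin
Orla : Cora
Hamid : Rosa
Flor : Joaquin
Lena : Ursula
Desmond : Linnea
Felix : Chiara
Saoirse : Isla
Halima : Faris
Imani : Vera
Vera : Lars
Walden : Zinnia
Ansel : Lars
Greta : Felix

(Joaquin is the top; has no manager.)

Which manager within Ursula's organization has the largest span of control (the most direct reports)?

Ursula

Direct-report counts within Ursula's organization: Ursula has 2; Lena has 1. The largest is 2, held by Ursula.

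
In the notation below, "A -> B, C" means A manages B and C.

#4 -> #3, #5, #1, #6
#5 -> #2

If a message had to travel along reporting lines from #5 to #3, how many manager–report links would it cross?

#5 is 1 level below #4, and #3 is 1 level below #4 (their lowest common manager). The shortest path runs up from #5 to #4 and back down to #3: 1 + 1 = 2 links.

2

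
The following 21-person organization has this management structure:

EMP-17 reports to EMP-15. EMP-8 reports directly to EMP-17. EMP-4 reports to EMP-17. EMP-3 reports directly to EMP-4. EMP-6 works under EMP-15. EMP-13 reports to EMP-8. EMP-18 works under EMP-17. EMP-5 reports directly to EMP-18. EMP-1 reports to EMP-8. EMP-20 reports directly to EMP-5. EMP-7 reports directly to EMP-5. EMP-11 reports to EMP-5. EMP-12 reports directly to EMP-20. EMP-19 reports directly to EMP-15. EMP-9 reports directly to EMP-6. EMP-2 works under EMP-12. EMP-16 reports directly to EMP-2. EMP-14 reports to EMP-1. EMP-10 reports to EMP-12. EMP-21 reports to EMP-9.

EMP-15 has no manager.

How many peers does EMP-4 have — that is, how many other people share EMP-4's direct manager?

2

EMP-4 reports to EMP-17. EMP-17's other direct reports are EMP-8, EMP-18 — 2 peers.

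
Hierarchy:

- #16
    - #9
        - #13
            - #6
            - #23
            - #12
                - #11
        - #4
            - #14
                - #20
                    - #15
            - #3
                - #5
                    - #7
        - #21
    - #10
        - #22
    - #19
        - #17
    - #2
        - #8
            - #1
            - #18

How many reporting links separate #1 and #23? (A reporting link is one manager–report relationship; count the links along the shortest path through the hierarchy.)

6

#1 is 3 levels below #16, and #23 is 3 levels below #16 (their lowest common manager). The shortest path runs up from #1 to #16 and back down to #23: 3 + 3 = 6 links.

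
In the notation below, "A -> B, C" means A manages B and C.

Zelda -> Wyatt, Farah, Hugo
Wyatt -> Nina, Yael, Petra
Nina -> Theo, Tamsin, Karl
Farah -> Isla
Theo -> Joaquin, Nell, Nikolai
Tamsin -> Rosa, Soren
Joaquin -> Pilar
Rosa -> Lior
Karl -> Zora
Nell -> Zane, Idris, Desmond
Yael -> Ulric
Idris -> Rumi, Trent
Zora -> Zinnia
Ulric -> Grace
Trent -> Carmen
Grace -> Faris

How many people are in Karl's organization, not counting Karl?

2

Karl directly manages Zora. Under Zora: Zinnia (1). That's 2 in total.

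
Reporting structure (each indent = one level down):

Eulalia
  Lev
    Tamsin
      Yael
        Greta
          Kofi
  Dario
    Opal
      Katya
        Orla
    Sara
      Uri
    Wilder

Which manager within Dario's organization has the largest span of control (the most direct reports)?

Dario

Direct-report counts within Dario's organization: Dario has 3; Sara has 1; Opal has 1; Katya has 1. The largest is 3, held by Dario.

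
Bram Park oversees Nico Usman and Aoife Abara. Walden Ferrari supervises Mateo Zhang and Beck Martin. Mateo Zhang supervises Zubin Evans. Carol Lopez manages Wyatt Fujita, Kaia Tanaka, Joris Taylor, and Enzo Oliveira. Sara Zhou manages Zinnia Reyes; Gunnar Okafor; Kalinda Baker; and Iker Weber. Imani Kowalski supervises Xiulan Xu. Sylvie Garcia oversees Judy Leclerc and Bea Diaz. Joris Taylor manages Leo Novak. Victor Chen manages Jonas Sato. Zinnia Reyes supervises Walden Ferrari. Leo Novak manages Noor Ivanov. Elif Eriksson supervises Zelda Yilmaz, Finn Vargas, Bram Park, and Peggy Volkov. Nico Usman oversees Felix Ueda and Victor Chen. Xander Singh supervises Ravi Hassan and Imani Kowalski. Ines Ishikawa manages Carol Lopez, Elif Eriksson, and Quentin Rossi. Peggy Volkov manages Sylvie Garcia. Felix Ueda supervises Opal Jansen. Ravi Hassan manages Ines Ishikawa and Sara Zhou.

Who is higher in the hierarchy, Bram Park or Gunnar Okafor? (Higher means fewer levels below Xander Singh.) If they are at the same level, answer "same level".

Gunnar Okafor

Bram Park is 4 levels below Xander Singh; Gunnar Okafor is 3. Gunnar Okafor is higher.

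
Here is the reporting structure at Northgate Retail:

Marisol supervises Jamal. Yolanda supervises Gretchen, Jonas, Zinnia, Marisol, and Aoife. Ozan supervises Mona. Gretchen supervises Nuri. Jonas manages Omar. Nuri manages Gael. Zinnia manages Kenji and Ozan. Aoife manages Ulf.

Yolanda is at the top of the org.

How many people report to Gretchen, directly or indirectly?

Gretchen directly manages Nuri. Under Nuri: Gael (1). That's 2 in total.

2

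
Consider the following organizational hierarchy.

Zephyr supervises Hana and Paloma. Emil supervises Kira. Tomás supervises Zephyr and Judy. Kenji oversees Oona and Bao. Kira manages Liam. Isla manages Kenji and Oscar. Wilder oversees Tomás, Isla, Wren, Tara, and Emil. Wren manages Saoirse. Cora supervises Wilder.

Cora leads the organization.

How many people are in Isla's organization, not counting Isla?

4

Isla directly manages Kenji, Oscar. Under Kenji: Bao, Oona (2). Oscar has no reports. So Isla's organization is 2 direct reports plus everyone under them: 3 + 1 = 4.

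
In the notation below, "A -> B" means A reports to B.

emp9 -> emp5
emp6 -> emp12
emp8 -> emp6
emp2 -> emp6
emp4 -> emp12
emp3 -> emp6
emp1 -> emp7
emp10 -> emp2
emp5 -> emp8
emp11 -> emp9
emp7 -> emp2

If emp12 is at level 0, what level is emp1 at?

4

Chain from emp1 up to emp12: emp1 → emp7 → emp2 → emp6 → emp12. That is 4 steps up, so emp1 is 4 levels below emp12.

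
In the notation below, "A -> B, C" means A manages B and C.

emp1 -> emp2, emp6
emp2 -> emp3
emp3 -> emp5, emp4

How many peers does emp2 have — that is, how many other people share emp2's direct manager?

1

emp2 reports to emp1. emp1's other direct reports are emp6 — 1 peer.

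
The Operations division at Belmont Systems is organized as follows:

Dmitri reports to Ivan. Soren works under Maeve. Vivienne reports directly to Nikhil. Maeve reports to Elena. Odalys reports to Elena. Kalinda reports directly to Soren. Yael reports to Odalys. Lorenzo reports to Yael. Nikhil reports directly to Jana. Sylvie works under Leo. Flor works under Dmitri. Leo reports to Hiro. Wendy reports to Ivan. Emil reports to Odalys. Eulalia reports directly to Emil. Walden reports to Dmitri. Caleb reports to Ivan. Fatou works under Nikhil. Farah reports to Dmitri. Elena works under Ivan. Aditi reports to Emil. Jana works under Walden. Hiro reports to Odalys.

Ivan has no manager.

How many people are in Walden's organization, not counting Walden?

4

Walden directly manages Jana. Under Jana: Nikhil, Vivienne, Fatou (3). That's 4 in total.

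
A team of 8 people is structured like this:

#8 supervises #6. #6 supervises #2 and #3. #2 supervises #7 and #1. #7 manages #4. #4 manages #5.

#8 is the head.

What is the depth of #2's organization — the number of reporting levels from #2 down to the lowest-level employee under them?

3

The longest chain under #2 runs #2 → #7 → #4 → #5, which is 3 levels below #2.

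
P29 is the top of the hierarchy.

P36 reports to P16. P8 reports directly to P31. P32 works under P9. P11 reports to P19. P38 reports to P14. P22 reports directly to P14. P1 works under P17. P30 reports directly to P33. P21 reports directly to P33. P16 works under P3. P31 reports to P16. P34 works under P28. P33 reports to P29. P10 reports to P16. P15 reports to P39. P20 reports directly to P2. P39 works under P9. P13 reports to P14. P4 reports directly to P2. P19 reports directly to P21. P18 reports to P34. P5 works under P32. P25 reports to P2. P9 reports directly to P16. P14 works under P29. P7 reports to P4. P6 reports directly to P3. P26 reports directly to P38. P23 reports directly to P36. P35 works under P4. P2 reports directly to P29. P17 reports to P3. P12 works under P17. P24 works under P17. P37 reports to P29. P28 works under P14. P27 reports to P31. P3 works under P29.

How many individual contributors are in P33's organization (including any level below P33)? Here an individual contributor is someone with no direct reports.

The people in P33's organization with no one reporting to them are P30, P11. That is 2.

2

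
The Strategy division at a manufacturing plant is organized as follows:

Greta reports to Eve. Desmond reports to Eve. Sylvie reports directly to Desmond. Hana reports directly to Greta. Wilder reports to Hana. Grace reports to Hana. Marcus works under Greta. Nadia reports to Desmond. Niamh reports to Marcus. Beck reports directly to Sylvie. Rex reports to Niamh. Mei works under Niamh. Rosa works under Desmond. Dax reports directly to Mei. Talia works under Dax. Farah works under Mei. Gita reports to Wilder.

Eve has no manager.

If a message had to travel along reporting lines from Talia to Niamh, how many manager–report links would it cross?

Talia is in Niamh's organization: the chain from Talia up to Niamh is Talia → Dax → Mei → Niamh, which is 3 links.

3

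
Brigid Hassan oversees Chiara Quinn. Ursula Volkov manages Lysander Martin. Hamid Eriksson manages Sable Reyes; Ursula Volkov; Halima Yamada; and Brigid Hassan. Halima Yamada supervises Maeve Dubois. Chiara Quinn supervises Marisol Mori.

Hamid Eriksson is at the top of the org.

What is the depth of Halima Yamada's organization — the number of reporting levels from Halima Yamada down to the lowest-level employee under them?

The longest chain under Halima Yamada runs Halima Yamada → Maeve Dubois, which is 1 level below Halima Yamada.

1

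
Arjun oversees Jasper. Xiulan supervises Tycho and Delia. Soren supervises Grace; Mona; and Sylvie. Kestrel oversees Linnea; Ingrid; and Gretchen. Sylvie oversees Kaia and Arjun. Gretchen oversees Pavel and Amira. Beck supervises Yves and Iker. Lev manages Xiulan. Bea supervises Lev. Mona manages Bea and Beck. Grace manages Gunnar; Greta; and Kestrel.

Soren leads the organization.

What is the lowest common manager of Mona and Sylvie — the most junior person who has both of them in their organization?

Soren

Mona's chain of managers is Soren. Sylvie's chain of managers is Soren. The first manager that appears in both chains is Soren.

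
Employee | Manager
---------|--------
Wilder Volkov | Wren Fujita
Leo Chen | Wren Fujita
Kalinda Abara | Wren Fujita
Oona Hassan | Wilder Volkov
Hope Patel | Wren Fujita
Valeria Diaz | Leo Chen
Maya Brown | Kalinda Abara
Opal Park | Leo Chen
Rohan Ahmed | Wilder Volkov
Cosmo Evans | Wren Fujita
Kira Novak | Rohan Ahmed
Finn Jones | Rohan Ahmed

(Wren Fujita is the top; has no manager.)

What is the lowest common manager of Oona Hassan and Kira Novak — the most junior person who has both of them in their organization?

Oona Hassan's chain of managers is Wilder Volkov, Wren Fujita. Kira Novak's chain of managers is Rohan Ahmed, Wilder Volkov, Wren Fujita. The first manager that appears in both chains is Wilder Volkov.

Wilder Volkov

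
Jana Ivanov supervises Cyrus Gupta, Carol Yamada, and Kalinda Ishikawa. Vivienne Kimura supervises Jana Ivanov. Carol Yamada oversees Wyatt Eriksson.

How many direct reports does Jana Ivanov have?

3

Jana Ivanov directly manages Cyrus Gupta, Carol Yamada, Kalinda Ishikawa. That is 3 direct reports.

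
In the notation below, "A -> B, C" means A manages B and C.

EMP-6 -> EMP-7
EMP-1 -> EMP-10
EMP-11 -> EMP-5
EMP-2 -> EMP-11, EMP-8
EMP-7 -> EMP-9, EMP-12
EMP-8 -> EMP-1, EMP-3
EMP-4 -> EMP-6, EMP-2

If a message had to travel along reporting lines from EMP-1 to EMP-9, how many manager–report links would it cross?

6

EMP-1 is 3 levels below EMP-4, and EMP-9 is 3 levels below EMP-4 (their lowest common manager). The shortest path runs up from EMP-1 to EMP-4 and back down to EMP-9: 3 + 3 = 6 links.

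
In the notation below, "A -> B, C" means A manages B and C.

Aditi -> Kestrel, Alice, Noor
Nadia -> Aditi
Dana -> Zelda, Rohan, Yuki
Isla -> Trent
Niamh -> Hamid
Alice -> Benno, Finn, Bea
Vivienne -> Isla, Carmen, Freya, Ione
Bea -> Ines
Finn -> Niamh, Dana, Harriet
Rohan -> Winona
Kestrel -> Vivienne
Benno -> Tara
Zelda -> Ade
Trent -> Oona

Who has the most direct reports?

Vivienne

Direct-report counts: Nadia has 1; Aditi has 3; Alice has 3; Bea has 1; Finn has 3; Dana has 3; Rohan has 1; Zelda has 1; Niamh has 1; Benno has 1; Kestrel has 1; Vivienne has 4; Isla has 1; Trent has 1. The largest is 4, held by Vivienne.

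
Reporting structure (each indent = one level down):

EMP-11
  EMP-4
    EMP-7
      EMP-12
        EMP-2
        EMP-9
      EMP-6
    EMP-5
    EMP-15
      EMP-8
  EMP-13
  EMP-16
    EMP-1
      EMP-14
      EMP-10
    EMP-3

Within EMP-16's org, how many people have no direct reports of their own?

The people in EMP-16's organization with no one reporting to them are EMP-3, EMP-10, EMP-14. That is 3.

3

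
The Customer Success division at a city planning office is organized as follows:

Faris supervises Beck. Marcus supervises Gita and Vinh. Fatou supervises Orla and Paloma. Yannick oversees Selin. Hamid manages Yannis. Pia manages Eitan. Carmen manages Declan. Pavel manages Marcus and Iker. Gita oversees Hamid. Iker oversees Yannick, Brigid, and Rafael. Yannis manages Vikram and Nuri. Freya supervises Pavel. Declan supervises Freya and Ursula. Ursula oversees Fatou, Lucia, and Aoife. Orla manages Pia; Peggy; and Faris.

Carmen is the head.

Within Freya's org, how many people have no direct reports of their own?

6

The people in Freya's organization with no one reporting to them are Vinh, Nuri, Vikram, Rafael, Brigid, Selin. That is 6.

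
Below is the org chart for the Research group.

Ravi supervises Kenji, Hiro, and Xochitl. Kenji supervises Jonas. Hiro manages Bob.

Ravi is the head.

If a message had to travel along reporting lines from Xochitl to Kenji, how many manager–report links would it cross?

Xochitl is 1 level below Ravi, and Kenji is 1 level below Ravi (their lowest common manager). The shortest path runs up from Xochitl to Ravi and back down to Kenji: 1 + 1 = 2 links.

2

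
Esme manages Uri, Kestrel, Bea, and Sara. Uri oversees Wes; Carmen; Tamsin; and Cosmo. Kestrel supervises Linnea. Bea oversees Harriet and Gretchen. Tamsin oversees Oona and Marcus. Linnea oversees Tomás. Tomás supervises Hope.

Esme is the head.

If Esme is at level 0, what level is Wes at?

2

Chain from Wes up to Esme: Wes → Uri → Esme. That is 2 steps up, so Wes is 2 levels below Esme.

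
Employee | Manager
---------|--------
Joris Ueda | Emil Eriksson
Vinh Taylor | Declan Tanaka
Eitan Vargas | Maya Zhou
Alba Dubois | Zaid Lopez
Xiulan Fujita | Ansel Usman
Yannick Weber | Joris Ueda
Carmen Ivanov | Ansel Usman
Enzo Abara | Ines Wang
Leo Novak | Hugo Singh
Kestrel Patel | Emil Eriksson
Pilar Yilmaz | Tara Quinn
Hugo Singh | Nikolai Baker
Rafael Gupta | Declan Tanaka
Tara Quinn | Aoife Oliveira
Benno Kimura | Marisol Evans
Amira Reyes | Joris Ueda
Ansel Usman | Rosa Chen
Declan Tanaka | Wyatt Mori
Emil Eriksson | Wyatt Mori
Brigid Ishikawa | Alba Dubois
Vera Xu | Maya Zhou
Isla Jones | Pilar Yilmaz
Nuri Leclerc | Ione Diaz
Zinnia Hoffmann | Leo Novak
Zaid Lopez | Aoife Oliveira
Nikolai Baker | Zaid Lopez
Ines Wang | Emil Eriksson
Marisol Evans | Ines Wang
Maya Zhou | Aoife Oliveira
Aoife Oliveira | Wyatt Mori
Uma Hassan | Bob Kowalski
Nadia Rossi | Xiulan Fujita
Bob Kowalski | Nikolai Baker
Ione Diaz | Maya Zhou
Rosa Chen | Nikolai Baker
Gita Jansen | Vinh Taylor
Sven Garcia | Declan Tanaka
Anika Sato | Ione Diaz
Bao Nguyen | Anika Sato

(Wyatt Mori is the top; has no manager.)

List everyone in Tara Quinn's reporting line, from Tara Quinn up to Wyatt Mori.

Tara Quinn -> Aoife Oliveira -> Wyatt Mori

Tara Quinn reports to Aoife Oliveira. Aoife Oliveira reports to Wyatt Mori. Wyatt Mori is at the top.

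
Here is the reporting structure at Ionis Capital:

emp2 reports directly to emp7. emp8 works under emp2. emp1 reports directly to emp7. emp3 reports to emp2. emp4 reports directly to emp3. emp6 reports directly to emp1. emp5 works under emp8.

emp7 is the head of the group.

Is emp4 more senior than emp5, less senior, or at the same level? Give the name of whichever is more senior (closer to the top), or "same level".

same level

Both emp4 and emp5 are 3 levels below emp7.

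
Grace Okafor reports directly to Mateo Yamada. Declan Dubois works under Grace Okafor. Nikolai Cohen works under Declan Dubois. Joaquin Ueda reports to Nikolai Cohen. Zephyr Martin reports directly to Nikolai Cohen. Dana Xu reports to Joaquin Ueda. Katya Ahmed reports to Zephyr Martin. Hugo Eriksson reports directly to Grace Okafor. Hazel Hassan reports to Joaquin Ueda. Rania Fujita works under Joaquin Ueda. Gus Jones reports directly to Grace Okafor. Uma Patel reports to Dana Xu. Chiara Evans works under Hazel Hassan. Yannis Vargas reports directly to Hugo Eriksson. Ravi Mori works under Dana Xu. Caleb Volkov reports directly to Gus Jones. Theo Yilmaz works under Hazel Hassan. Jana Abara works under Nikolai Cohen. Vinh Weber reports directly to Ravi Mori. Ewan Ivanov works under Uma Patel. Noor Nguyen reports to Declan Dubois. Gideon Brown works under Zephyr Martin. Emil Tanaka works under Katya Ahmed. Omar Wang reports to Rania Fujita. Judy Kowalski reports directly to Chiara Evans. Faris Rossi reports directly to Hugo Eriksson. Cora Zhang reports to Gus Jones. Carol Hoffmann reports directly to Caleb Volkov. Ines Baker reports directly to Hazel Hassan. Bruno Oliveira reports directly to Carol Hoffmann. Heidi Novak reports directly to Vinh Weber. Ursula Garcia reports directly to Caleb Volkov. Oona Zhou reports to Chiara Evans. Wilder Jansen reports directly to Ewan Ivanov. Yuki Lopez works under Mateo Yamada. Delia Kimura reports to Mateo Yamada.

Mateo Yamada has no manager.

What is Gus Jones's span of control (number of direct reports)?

2

Gus Jones directly manages Caleb Volkov, Cora Zhang. That is 2 direct reports.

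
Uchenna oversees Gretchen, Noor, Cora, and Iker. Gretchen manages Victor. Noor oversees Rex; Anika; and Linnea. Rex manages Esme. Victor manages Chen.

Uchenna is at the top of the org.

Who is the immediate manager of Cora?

Uchenna

Cora reports directly to Uchenna.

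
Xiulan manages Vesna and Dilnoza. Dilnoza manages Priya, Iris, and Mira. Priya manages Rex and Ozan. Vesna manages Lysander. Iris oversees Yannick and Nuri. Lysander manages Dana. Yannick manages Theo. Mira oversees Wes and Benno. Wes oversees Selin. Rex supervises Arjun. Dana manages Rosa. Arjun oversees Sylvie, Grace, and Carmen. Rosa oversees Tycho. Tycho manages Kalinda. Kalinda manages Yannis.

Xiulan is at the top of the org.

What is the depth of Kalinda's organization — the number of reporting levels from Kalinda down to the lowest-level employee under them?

1

The longest chain under Kalinda runs Kalinda → Yannis, which is 1 level below Kalinda.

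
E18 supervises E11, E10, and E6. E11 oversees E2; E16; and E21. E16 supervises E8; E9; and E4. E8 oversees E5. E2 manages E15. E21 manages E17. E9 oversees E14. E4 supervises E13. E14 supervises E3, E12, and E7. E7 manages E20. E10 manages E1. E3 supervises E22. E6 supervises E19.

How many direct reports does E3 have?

E3 directly manages E22. That is 1 direct report.

1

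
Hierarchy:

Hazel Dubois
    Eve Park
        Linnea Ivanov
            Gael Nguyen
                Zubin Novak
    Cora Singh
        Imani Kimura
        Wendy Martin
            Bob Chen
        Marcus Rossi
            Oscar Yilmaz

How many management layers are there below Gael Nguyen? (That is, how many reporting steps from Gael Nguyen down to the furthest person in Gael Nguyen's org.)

The longest chain under Gael Nguyen runs Gael Nguyen → Zubin Novak, which is 1 level below Gael Nguyen.

1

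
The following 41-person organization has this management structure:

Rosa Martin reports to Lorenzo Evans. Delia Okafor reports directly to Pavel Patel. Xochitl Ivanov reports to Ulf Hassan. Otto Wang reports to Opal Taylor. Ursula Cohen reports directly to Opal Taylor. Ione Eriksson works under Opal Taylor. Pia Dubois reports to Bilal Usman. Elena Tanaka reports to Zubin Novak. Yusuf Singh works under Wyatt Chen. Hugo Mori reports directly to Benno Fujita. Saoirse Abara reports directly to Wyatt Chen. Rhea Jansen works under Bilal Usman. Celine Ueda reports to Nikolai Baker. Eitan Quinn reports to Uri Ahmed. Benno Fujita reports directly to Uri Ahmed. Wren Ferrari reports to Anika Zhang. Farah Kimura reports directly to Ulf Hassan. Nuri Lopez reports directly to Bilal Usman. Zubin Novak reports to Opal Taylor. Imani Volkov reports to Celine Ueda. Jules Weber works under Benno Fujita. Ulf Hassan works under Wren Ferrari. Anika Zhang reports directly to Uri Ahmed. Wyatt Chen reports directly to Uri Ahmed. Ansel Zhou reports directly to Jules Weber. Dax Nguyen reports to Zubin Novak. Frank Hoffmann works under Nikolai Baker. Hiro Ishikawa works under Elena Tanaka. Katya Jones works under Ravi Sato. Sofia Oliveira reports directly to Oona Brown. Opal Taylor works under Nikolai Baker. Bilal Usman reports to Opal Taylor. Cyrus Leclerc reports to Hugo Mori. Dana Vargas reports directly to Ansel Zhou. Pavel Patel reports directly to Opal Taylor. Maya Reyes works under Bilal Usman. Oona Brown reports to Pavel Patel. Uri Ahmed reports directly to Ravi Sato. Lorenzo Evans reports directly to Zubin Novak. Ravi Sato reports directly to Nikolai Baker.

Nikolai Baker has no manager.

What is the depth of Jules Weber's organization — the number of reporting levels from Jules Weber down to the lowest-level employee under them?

2

The longest chain under Jules Weber runs Jules Weber → Ansel Zhou → Dana Vargas, which is 2 levels below Jules Weber.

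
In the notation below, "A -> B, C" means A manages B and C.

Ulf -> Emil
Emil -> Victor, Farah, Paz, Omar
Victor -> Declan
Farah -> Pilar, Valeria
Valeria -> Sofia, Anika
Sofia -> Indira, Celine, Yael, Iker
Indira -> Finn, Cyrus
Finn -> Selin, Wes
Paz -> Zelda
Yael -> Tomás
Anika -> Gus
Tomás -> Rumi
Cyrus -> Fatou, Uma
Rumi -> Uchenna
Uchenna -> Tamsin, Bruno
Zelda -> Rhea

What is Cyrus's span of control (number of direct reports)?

Cyrus directly manages Fatou, Uma. That is 2 direct reports.

2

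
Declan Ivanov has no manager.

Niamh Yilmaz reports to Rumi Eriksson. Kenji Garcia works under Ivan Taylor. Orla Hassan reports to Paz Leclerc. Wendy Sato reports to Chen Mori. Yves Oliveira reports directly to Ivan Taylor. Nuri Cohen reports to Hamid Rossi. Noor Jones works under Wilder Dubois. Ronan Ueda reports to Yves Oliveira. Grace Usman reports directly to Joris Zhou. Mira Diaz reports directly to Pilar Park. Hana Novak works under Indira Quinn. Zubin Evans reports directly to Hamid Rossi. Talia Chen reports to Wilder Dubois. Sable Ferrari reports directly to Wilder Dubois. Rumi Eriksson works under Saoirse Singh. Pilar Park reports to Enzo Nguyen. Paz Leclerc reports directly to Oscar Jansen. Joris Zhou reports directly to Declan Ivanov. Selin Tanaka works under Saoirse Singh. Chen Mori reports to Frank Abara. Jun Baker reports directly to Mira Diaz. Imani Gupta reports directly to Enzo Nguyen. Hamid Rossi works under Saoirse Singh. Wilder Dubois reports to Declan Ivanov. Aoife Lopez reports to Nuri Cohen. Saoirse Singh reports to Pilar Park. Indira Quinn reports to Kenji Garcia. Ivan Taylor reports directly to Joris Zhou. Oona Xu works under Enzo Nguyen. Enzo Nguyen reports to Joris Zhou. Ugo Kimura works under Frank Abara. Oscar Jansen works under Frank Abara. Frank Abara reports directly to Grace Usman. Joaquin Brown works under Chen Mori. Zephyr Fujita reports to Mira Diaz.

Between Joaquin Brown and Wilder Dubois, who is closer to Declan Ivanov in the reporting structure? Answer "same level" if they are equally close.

Joaquin Brown is 5 levels below Declan Ivanov; Wilder Dubois is 1. Wilder Dubois is higher.

Wilder Dubois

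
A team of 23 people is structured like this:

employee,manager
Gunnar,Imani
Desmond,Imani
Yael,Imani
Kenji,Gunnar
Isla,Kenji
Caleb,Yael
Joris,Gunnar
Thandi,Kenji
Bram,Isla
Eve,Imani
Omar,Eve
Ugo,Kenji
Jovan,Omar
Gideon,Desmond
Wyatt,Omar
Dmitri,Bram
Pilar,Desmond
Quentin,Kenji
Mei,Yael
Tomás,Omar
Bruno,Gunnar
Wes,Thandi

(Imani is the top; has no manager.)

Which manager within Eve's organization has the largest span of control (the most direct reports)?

Omar

Direct-report counts within Eve's organization: Eve has 1; Omar has 3. The largest is 3, held by Omar.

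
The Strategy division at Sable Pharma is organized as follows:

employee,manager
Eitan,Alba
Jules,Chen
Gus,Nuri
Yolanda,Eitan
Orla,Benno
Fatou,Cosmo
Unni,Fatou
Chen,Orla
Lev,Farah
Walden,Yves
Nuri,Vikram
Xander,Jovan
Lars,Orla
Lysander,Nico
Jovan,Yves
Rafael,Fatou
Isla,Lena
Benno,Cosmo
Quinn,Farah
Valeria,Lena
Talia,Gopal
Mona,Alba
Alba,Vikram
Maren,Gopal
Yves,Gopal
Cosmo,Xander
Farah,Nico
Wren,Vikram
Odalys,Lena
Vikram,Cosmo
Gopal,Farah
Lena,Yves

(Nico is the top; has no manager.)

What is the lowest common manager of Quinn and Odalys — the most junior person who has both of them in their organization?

Quinn's chain of managers is Farah, Nico. Odalys's chain of managers is Lena, Yves, Gopal, Farah, Nico. The first manager that appears in both chains is Farah.

Farah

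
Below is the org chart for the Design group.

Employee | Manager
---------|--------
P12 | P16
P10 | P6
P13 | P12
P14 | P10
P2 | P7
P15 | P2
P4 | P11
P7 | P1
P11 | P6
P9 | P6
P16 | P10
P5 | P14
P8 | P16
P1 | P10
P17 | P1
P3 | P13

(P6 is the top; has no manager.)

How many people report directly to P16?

2

P16 directly manages P12, P8. That is 2 direct reports.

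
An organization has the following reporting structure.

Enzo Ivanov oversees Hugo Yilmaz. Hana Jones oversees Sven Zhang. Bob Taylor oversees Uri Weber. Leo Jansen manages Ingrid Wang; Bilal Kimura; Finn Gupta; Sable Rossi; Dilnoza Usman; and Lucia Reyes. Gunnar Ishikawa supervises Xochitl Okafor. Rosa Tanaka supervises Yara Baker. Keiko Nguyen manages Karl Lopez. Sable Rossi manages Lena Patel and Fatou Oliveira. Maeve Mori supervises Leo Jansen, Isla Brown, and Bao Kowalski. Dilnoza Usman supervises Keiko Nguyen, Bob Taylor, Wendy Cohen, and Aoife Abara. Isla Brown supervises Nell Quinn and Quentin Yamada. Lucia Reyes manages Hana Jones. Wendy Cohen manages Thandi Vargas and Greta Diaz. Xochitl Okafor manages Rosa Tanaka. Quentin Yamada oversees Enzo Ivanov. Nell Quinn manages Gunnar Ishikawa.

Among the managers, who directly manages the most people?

Direct-report counts: Maeve Mori has 3; Isla Brown has 2; Quentin Yamada has 1; Enzo Ivanov has 1; Nell Quinn has 1; Gunnar Ishikawa has 1; Xochitl Okafor has 1; Rosa Tanaka has 1; Leo Jansen has 6; Sable Rossi has 2; Dilnoza Usman has 4; Bob Taylor has 1; Keiko Nguyen has 1; Wendy Cohen has 2; Lucia Reyes has 1; Hana Jones has 1. The largest is 6, held by Leo Jansen.

Leo Jansen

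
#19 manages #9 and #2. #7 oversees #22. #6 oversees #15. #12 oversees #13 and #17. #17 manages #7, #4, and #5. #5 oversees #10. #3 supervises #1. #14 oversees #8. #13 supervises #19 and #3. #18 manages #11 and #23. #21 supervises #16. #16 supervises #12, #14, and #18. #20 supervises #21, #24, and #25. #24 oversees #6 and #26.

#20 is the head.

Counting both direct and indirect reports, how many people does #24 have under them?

#24 directly manages #6, #26. Under #6: #15 (1). #26 has no reports. So #24's organization is 2 direct reports plus everyone under them: 2 + 1 = 3.

3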